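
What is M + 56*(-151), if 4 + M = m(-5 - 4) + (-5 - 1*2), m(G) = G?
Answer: -8476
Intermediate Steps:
M = -20 (M = -4 + ((-5 - 4) + (-5 - 1*2)) = -4 + (-9 + (-5 - 2)) = -4 + (-9 - 7) = -4 - 16 = -20)
M + 56*(-151) = -20 + 56*(-151) = -20 - 8456 = -8476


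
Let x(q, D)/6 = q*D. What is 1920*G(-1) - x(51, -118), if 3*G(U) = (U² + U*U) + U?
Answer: 36748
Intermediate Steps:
G(U) = U/3 + 2*U²/3 (G(U) = ((U² + U*U) + U)/3 = ((U² + U²) + U)/3 = (2*U² + U)/3 = (U + 2*U²)/3 = U/3 + 2*U²/3)
x(q, D) = 6*D*q (x(q, D) = 6*(q*D) = 6*(D*q) = 6*D*q)
1920*G(-1) - x(51, -118) = 1920*((⅓)*(-1)*(1 + 2*(-1))) - 6*(-118)*51 = 1920*((⅓)*(-1)*(1 - 2)) - 1*(-36108) = 1920*((⅓)*(-1)*(-1)) + 36108 = 1920*(⅓) + 36108 = 640 + 36108 = 36748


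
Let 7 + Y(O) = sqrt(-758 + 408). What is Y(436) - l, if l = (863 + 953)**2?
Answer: -3297863 + 5*I*sqrt(14) ≈ -3.2979e+6 + 18.708*I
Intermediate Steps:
Y(O) = -7 + 5*I*sqrt(14) (Y(O) = -7 + sqrt(-758 + 408) = -7 + sqrt(-350) = -7 + 5*I*sqrt(14))
l = 3297856 (l = 1816**2 = 3297856)
Y(436) - l = (-7 + 5*I*sqrt(14)) - 1*3297856 = (-7 + 5*I*sqrt(14)) - 3297856 = -3297863 + 5*I*sqrt(14)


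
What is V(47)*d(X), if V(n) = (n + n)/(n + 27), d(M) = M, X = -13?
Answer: -611/37 ≈ -16.514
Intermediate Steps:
V(n) = 2*n/(27 + n) (V(n) = (2*n)/(27 + n) = 2*n/(27 + n))
V(47)*d(X) = (2*47/(27 + 47))*(-13) = (2*47/74)*(-13) = (2*47*(1/74))*(-13) = (47/37)*(-13) = -611/37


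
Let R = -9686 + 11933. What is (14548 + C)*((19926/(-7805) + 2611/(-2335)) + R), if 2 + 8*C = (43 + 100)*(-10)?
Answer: 117492262921108/3644935 ≈ 3.2234e+7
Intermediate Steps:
R = 2247
C = -179 (C = -¼ + ((43 + 100)*(-10))/8 = -¼ + (143*(-10))/8 = -¼ + (⅛)*(-1430) = -¼ - 715/4 = -179)
(14548 + C)*((19926/(-7805) + 2611/(-2335)) + R) = (14548 - 179)*((19926/(-7805) + 2611/(-2335)) + 2247) = 14369*((19926*(-1/7805) + 2611*(-1/2335)) + 2247) = 14369*((-19926/7805 - 2611/2335) + 2247) = 14369*(-13381213/3644935 + 2247) = 14369*(8176787732/3644935) = 117492262921108/3644935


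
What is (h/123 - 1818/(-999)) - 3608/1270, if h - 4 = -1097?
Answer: -28630969/2889885 ≈ -9.9073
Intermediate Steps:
h = -1093 (h = 4 - 1097 = -1093)
(h/123 - 1818/(-999)) - 3608/1270 = (-1093/123 - 1818/(-999)) - 3608/1270 = (-1093*1/123 - 1818*(-1/999)) - 3608*1/1270 = (-1093/123 + 202/111) - 1804/635 = -32159/4551 - 1804/635 = -28630969/2889885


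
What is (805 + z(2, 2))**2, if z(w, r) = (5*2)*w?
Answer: 680625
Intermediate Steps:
z(w, r) = 10*w
(805 + z(2, 2))**2 = (805 + 10*2)**2 = (805 + 20)**2 = 825**2 = 680625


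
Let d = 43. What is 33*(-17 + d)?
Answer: 858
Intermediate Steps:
33*(-17 + d) = 33*(-17 + 43) = 33*26 = 858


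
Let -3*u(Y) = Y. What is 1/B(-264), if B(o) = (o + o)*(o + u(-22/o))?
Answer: 3/418220 ≈ 7.1733e-6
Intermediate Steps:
u(Y) = -Y/3
B(o) = 2*o*(o + 22/(3*o)) (B(o) = (o + o)*(o - (-22)/(3*o)) = (2*o)*(o + 22/(3*o)) = 2*o*(o + 22/(3*o)))
1/B(-264) = 1/(44/3 + 2*(-264)²) = 1/(44/3 + 2*69696) = 1/(44/3 + 139392) = 1/(418220/3) = 3/418220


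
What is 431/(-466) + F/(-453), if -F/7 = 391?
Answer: 1080199/211098 ≈ 5.1171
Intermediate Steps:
F = -2737 (F = -7*391 = -2737)
431/(-466) + F/(-453) = 431/(-466) - 2737/(-453) = 431*(-1/466) - 2737*(-1/453) = -431/466 + 2737/453 = 1080199/211098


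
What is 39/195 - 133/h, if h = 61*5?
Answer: -72/305 ≈ -0.23607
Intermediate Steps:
h = 305
39/195 - 133/h = 39/195 - 133/305 = 39*(1/195) - 133*1/305 = ⅕ - 133/305 = -72/305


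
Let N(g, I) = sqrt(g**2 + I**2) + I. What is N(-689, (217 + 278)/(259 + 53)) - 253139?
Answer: -26326291/104 + sqrt(5134609561)/104 ≈ -2.5245e+5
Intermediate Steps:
N(g, I) = I + sqrt(I**2 + g**2) (N(g, I) = sqrt(I**2 + g**2) + I = I + sqrt(I**2 + g**2))
N(-689, (217 + 278)/(259 + 53)) - 253139 = ((217 + 278)/(259 + 53) + sqrt(((217 + 278)/(259 + 53))**2 + (-689)**2)) - 253139 = (495/312 + sqrt((495/312)**2 + 474721)) - 253139 = (495*(1/312) + sqrt((495*(1/312))**2 + 474721)) - 253139 = (165/104 + sqrt((165/104)**2 + 474721)) - 253139 = (165/104 + sqrt(27225/10816 + 474721)) - 253139 = (165/104 + sqrt(5134609561/10816)) - 253139 = (165/104 + sqrt(5134609561)/104) - 253139 = -26326291/104 + sqrt(5134609561)/104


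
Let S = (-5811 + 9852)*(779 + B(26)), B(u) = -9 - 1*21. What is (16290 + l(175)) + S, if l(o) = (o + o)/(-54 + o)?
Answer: 368203229/121 ≈ 3.0430e+6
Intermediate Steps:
B(u) = -30 (B(u) = -9 - 21 = -30)
l(o) = 2*o/(-54 + o) (l(o) = (2*o)/(-54 + o) = 2*o/(-54 + o))
S = 3026709 (S = (-5811 + 9852)*(779 - 30) = 4041*749 = 3026709)
(16290 + l(175)) + S = (16290 + 2*175/(-54 + 175)) + 3026709 = (16290 + 2*175/121) + 3026709 = (16290 + 2*175*(1/121)) + 3026709 = (16290 + 350/121) + 3026709 = 1971440/121 + 3026709 = 368203229/121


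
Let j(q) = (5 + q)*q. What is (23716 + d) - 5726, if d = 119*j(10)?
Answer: 35840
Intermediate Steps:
j(q) = q*(5 + q)
d = 17850 (d = 119*(10*(5 + 10)) = 119*(10*15) = 119*150 = 17850)
(23716 + d) - 5726 = (23716 + 17850) - 5726 = 41566 - 5726 = 35840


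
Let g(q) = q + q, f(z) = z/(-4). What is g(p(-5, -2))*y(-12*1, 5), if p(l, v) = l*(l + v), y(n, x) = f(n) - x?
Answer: -140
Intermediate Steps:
f(z) = -z/4 (f(z) = z*(-¼) = -z/4)
y(n, x) = -x - n/4 (y(n, x) = -n/4 - x = -x - n/4)
g(q) = 2*q
g(p(-5, -2))*y(-12*1, 5) = (2*(-5*(-5 - 2)))*(-1*5 - (-3)) = (2*(-5*(-7)))*(-5 - ¼*(-12)) = (2*35)*(-5 + 3) = 70*(-2) = -140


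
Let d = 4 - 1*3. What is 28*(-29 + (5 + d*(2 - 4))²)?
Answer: -560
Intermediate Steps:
d = 1 (d = 4 - 3 = 1)
28*(-29 + (5 + d*(2 - 4))²) = 28*(-29 + (5 + 1*(2 - 4))²) = 28*(-29 + (5 + 1*(-2))²) = 28*(-29 + (5 - 2)²) = 28*(-29 + 3²) = 28*(-29 + 9) = 28*(-20) = -560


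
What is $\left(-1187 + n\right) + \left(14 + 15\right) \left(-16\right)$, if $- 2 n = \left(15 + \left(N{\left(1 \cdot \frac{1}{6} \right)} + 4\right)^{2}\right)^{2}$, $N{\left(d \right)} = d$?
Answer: $- \frac{5636617}{2592} \approx -2174.6$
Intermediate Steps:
$n = - \frac{1357225}{2592}$ ($n = - \frac{\left(15 + \left(1 \cdot \frac{1}{6} + 4\right)^{2}\right)^{2}}{2} = - \frac{\left(15 + \left(\frac{1}{6} + 4\right)^{2}\right)^{2}}{2} = - \frac{\left(15 + \left(\frac{25}{6}\right)^{2}\right)^{2}}{2} = - \frac{\left(15 + \frac{625}{36}\right)^{2}}{2} = - \frac{\left(\frac{1165}{36}\right)^{2}}{2} = \left(- \frac{1}{2}\right) \frac{1357225}{1296} = - \frac{1357225}{2592} \approx -523.62$)
$\left(-1187 + n\right) + \left(14 + 15\right) \left(-16\right) = \left(-1187 - \frac{1357225}{2592}\right) + \left(14 + 15\right) \left(-16\right) = - \frac{4433929}{2592} + 29 \left(-16\right) = - \frac{4433929}{2592} - 464 = - \frac{5636617}{2592}$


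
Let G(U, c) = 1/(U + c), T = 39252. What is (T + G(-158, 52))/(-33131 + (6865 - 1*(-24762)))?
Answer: -4160711/159424 ≈ -26.098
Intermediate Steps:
(T + G(-158, 52))/(-33131 + (6865 - 1*(-24762))) = (39252 + 1/(-158 + 52))/(-33131 + (6865 - 1*(-24762))) = (39252 + 1/(-106))/(-33131 + (6865 + 24762)) = (39252 - 1/106)/(-33131 + 31627) = (4160711/106)/(-1504) = (4160711/106)*(-1/1504) = -4160711/159424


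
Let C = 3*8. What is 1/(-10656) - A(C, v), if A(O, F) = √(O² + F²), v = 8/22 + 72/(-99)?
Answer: -1/10656 - 4*√4357/11 ≈ -24.003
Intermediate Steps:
v = -4/11 (v = 8*(1/22) + 72*(-1/99) = 4/11 - 8/11 = -4/11 ≈ -0.36364)
C = 24
A(O, F) = √(F² + O²)
1/(-10656) - A(C, v) = 1/(-10656) - √((-4/11)² + 24²) = -1/10656 - √(16/121 + 576) = -1/10656 - √(69712/121) = -1/10656 - 4*√4357/11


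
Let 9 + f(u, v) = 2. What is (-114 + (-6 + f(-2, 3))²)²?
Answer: 3025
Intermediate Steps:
f(u, v) = -7 (f(u, v) = -9 + 2 = -7)
(-114 + (-6 + f(-2, 3))²)² = (-114 + (-6 - 7)²)² = (-114 + (-13)²)² = (-114 + 169)² = 55² = 3025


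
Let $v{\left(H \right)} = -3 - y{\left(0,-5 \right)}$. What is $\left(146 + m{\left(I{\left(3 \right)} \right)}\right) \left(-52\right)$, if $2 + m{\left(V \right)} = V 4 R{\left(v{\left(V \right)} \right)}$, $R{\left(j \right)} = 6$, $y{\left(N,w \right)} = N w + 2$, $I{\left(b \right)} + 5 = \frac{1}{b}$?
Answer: $-1664$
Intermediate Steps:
$I{\left(b \right)} = -5 + \frac{1}{b}$
$y{\left(N,w \right)} = 2 + N w$
$v{\left(H \right)} = -5$ ($v{\left(H \right)} = -3 - \left(2 + 0 \left(-5\right)\right) = -3 - \left(2 + 0\right) = -3 - 2 = -5$)
$m{\left(V \right)} = -2 + 24 V$ ($m{\left(V \right)} = -2 + V 4 \cdot 6 = -2 + 4 V 6 = -2 + 24 V$)
$\left(146 + m{\left(I{\left(3 \right)} \right)}\right) \left(-52\right) = \left(146 + \left(-2 + 24 \left(-5 + \frac{1}{3}\right)\right)\right) \left(-52\right) = \left(146 + \left(-2 + 24 \left(- \frac{14}{3}\right)\right)\right) \left(-52\right) = \left(146 - 114\right) \left(-52\right) = 32 \left(-52\right) = -1664$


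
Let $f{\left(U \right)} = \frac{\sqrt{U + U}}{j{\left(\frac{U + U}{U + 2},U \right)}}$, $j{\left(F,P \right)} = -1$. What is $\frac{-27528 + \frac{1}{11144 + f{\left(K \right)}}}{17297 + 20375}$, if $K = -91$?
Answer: $- \frac{61047723635}{83543659266} + \frac{i \sqrt{182}}{4678444918896} \approx -0.73073 + 2.8836 \cdot 10^{-12} i$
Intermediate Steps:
$f{\left(U \right)} = - \sqrt{2} \sqrt{U}$ ($f{\left(U \right)} = \frac{\sqrt{U + U}}{-1} = \sqrt{2 U} \left(-1\right) = \sqrt{2} \sqrt{U} \left(-1\right) = - \sqrt{2} \sqrt{U}$)
$\frac{-27528 + \frac{1}{11144 + f{\left(K \right)}}}{17297 + 20375} = \frac{-27528 + \frac{1}{11144 - \sqrt{2} \sqrt{-91}}}{17297 + 20375} = \frac{-27528 + \frac{1}{11144 - \sqrt{2} i \sqrt{91}}}{37672} = \left(-27528 + \frac{1}{11144 - i \sqrt{182}}\right) \frac{1}{37672} = - \frac{3441}{4709} + \frac{1}{37672 \left(11144 - i \sqrt{182}\right)}$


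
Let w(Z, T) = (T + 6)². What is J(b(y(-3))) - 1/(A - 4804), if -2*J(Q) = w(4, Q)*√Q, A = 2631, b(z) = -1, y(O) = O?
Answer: 1/2173 - 25*I/2 ≈ 0.00046019 - 12.5*I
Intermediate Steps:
w(Z, T) = (6 + T)²
J(Q) = -√Q*(6 + Q)²/2 (J(Q) = -(6 + Q)²*√Q/2 = -√Q*(6 + Q)²/2)
J(b(y(-3))) - 1/(A - 4804) = -√(-1)*(6 - 1)²/2 - 1/(2631 - 4804) = -½*I*5² - 1/(-2173) = -½*I*25 - 1*(-1/2173) = -25*I/2 + 1/2173 = 1/2173 - 25*I/2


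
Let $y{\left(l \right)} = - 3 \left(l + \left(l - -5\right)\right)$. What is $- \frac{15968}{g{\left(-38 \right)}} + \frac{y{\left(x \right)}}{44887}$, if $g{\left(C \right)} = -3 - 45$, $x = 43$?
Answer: $\frac{44796407}{134661} \approx 332.66$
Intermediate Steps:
$y{\left(l \right)} = -15 - 6 l$ ($y{\left(l \right)} = - 3 \left(l + \left(l + 5\right)\right) = - 3 \left(l + \left(5 + l\right)\right) = - 3 \left(5 + 2 l\right) = -15 - 6 l$)
$g{\left(C \right)} = -48$ ($g{\left(C \right)} = -3 - 45 = -48$)
$- \frac{15968}{g{\left(-38 \right)}} + \frac{y{\left(x \right)}}{44887} = - \frac{15968}{-48} + \frac{-15 - 258}{44887} = \left(-15968\right) \left(- \frac{1}{48}\right) + \left(-15 - 258\right) \frac{1}{44887} = \frac{998}{3} - \frac{273}{44887} = \frac{44796407}{134661}$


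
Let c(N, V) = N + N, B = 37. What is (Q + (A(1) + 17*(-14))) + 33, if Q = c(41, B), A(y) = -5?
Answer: -128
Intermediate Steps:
c(N, V) = 2*N
Q = 82 (Q = 2*41 = 82)
(Q + (A(1) + 17*(-14))) + 33 = (82 + (-5 + 17*(-14))) + 33 = (82 + (-5 - 238)) + 33 = (82 - 243) + 33 = -161 + 33 = -128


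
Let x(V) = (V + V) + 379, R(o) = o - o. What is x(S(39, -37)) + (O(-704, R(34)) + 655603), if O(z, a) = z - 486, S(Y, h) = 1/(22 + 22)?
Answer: 14405425/22 ≈ 6.5479e+5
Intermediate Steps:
R(o) = 0
S(Y, h) = 1/44
O(z, a) = -486 + z
x(V) = 379 + 2*V (x(V) = 2*V + 379 = 379 + 2*V)
x(S(39, -37)) + (O(-704, R(34)) + 655603) = (379 + 2*(1/44)) + ((-486 - 704) + 655603) = (379 + 1/22) + (-1190 + 655603) = 8339/22 + 654413 = 14405425/22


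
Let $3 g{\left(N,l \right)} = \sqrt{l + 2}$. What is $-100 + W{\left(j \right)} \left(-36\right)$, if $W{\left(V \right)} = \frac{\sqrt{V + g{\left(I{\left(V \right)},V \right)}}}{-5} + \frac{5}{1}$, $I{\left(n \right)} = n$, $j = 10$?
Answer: $-280 + \frac{12 \sqrt{90 + 6 \sqrt{3}}}{5} \approx -255.95$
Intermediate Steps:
$g{\left(N,l \right)} = \frac{\sqrt{2 + l}}{3}$ ($g{\left(N,l \right)} = \frac{\sqrt{l + 2}}{3} = \frac{\sqrt{2 + l}}{3}$)
$W{\left(V \right)} = 5 - \frac{\sqrt{V + \frac{\sqrt{2 + V}}{3}}}{5}$ ($W{\left(V \right)} = \frac{\sqrt{V + \frac{\sqrt{2 + V}}{3}}}{-5} + \frac{5}{1} = \sqrt{V + \frac{\sqrt{2 + V}}{3}} \left(- \frac{1}{5}\right) + 5 \cdot 1 = - \frac{\sqrt{V + \frac{\sqrt{2 + V}}{3}}}{5} + 5 = 5 - \frac{\sqrt{V + \frac{\sqrt{2 + V}}{3}}}{5}$)
$-100 + W{\left(j \right)} \left(-36\right) = -100 + \left(5 - \frac{\sqrt{3 \sqrt{2 + 10} + 9 \cdot 10}}{15}\right) \left(-36\right) = -100 + \left(5 - \frac{\sqrt{3 \sqrt{12} + 90}}{15}\right) \left(-36\right) = -100 + \left(5 - \frac{\sqrt{3 \cdot 2 \sqrt{3} + 90}}{15}\right) \left(-36\right) = -100 + \left(5 - \frac{\sqrt{6 \sqrt{3} + 90}}{15}\right) \left(-36\right) = -100 + \left(5 - \frac{\sqrt{90 + 6 \sqrt{3}}}{15}\right) \left(-36\right) = -100 - \left(180 - \frac{12 \sqrt{90 + 6 \sqrt{3}}}{5}\right) = -280 + \frac{12 \sqrt{90 + 6 \sqrt{3}}}{5}$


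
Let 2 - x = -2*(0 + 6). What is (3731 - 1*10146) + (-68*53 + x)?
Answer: -10005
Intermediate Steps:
x = 14 (x = 2 - (-2)*(0 + 6) = 2 - (-2)*6 = 2 - 1*(-12) = 2 + 12 = 14)
(3731 - 1*10146) + (-68*53 + x) = (3731 - 1*10146) + (-68*53 + 14) = (3731 - 10146) + (-3604 + 14) = -6415 - 3590 = -10005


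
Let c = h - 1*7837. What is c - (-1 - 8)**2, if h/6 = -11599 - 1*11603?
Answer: -147130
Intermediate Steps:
h = -139212 (h = 6*(-11599 - 1*11603) = 6*(-11599 - 11603) = 6*(-23202) = -139212)
c = -147049 (c = -139212 - 1*7837 = -139212 - 7837 = -147049)
c - (-1 - 8)**2 = -147049 - (-1 - 8)**2 = -147049 - 1*(-9)**2 = -147049 - 1*81 = -147049 - 81 = -147130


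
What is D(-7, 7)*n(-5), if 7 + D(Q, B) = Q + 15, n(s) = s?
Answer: -5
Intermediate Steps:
D(Q, B) = 8 + Q (D(Q, B) = -7 + (Q + 15) = -7 + (15 + Q) = 8 + Q)
D(-7, 7)*n(-5) = (8 - 7)*(-5) = 1*(-5) = -5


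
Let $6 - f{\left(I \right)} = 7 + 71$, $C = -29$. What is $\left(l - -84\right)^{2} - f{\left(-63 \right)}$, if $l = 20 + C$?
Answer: $5697$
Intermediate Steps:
$f{\left(I \right)} = -72$ ($f{\left(I \right)} = 6 - \left(7 + 71\right) = 6 - 78 = -72$)
$l = -9$ ($l = 20 - 29 = -9$)
$\left(l - -84\right)^{2} - f{\left(-63 \right)} = \left(-9 - -84\right)^{2} - -72 = \left(-9 + 84\right)^{2} + 72 = 75^{2} + 72 = 5625 + 72 = 5697$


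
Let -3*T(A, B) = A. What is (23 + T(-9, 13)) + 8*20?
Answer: 186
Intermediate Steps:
T(A, B) = -A/3
(23 + T(-9, 13)) + 8*20 = (23 - ⅓*(-9)) + 8*20 = (23 + 3) + 160 = 26 + 160 = 186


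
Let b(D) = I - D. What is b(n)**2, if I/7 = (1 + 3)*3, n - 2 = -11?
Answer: 8649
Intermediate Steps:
n = -9 (n = 2 - 11 = -9)
I = 84 (I = 7*((1 + 3)*3) = 7*(4*3) = 7*12 = 84)
b(D) = 84 - D
b(n)**2 = (84 - 1*(-9))**2 = (84 + 9)**2 = 93**2 = 8649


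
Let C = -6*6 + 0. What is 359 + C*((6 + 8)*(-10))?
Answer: 5399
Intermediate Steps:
C = -36 (C = -36 + 0 = -36)
359 + C*((6 + 8)*(-10)) = 359 - 36*(6 + 8)*(-10) = 359 - 504*(-10) = 359 - 36*(-140) = 359 + 5040 = 5399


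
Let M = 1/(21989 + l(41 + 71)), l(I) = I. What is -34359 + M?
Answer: -759368258/22101 ≈ -34359.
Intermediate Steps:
M = 1/22101 (M = 1/(21989 + (41 + 71)) = 1/(21989 + 112) = 1/22101 ≈ 4.5247e-5)
-34359 + M = -34359 + 1/22101 = -759368258/22101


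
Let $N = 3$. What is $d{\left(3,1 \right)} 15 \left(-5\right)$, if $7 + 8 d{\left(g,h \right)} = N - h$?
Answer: $\frac{375}{8} \approx 46.875$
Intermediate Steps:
$d{\left(g,h \right)} = - \frac{1}{2} - \frac{h}{8}$ ($d{\left(g,h \right)} = - \frac{7}{8} + \frac{3 - h}{8} = - \frac{7}{8} - \left(- \frac{3}{8} + \frac{h}{8}\right) = - \frac{1}{2} - \frac{h}{8}$)
$d{\left(3,1 \right)} 15 \left(-5\right) = \left(- \frac{1}{2} - \frac{1}{8}\right) 15 \left(-5\right) = \left(- \frac{5}{8}\right) 15 \left(-5\right) = \left(- \frac{75}{8}\right) \left(-5\right) = \frac{375}{8}$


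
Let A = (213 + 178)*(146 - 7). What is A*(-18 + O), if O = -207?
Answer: -12228525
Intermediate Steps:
A = 54349 (A = 391*139 = 54349)
A*(-18 + O) = 54349*(-18 - 207) = 54349*(-225) = -12228525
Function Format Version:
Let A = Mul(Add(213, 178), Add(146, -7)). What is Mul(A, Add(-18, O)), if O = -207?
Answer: -12228525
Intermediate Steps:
A = 54349 (A = Mul(391, 139) = 54349)
Mul(A, Add(-18, O)) = Mul(54349, Add(-18, -207)) = Mul(54349, -225) = -12228525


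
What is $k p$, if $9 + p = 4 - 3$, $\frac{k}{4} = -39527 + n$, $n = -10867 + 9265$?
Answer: $1316128$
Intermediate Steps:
$n = -1602$
$k = -164516$ ($k = 4 \left(-39527 - 1602\right) = 4 \left(-41129\right) = -164516$)
$p = -8$ ($p = -9 + \left(4 - 3\right) = -9 + 1 = -8$)
$k p = \left(-164516\right) \left(-8\right) = 1316128$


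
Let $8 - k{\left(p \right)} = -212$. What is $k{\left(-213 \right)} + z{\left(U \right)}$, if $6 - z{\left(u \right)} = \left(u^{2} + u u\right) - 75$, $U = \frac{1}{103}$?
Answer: $\frac{3193307}{10609} \approx 301.0$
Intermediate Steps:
$k{\left(p \right)} = 220$ ($k{\left(p \right)} = 8 - -212 = 8 + 212 = 220$)
$U = \frac{1}{103} \approx 0.0097087$
$z{\left(u \right)} = 81 - 2 u^{2}$ ($z{\left(u \right)} = 6 - \left(\left(u^{2} + u u\right) - 75\right) = 6 - \left(\left(u^{2} + u^{2}\right) - 75\right) = 6 - \left(2 u^{2} - 75\right) = 6 - \left(-75 + 2 u^{2}\right) = 81 - 2 u^{2}$)
$k{\left(-213 \right)} + z{\left(U \right)} = 220 + \left(81 - \frac{2}{10609}\right) = 220 + \frac{859327}{10609} = \frac{3193307}{10609}$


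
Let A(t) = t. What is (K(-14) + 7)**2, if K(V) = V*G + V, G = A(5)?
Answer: 5929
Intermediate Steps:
G = 5
K(V) = 6*V (K(V) = V*5 + V = 5*V + V = 6*V)
(K(-14) + 7)**2 = (6*(-14) + 7)**2 = (-84 + 7)**2 = (-77)**2 = 5929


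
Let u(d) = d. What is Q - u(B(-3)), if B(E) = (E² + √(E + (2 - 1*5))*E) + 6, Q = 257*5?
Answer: 1270 + 3*I*√6 ≈ 1270.0 + 7.3485*I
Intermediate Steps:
Q = 1285
B(E) = 6 + E² + E*√(-3 + E) (B(E) = (E² + √(E + (2 - 5))*E) + 6 = (E² + √(E - 3)*E) + 6 = (E² + √(-3 + E)*E) + 6 = (E² + E*√(-3 + E)) + 6 = 6 + E² + E*√(-3 + E))
Q - u(B(-3)) = 1285 - (6 + (-3)² - 3*√(-3 - 3)) = 1285 - (6 + 9 - 3*I*√6) = 1285 - (15 - 3*I*√6) = 1285 + (-15 + 3*I*√6) = 1270 + 3*I*√6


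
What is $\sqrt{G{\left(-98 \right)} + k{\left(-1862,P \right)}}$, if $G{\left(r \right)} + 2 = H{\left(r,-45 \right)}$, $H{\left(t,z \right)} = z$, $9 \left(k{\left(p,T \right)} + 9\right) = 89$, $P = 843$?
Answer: $\frac{i \sqrt{415}}{3} \approx 6.7905 i$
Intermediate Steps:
$k{\left(p,T \right)} = \frac{8}{9}$ ($k{\left(p,T \right)} = -9 + \frac{1}{9} \cdot 89 = -9 + \frac{89}{9} = \frac{8}{9}$)
$G{\left(r \right)} = -47$ ($G{\left(r \right)} = -2 - 45 = -47$)
$\sqrt{G{\left(-98 \right)} + k{\left(-1862,P \right)}} = \sqrt{-47 + \frac{8}{9}} = \sqrt{- \frac{415}{9}} = \frac{i \sqrt{415}}{3}$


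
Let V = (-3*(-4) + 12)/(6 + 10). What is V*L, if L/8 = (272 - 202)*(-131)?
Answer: -110040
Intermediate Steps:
L = -73360 (L = 8*((272 - 202)*(-131)) = 8*(70*(-131)) = 8*(-9170) = -73360)
V = 3/2 (V = (12 + 12)/16 = 24*(1/16) = 3/2 ≈ 1.5000)
V*L = (3/2)*(-73360) = -110040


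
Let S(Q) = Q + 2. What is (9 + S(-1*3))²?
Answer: 64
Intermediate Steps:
S(Q) = 2 + Q
(9 + S(-1*3))² = (9 + (2 - 1*3))² = (9 + (2 - 3))² = (9 - 1)² = 8² = 64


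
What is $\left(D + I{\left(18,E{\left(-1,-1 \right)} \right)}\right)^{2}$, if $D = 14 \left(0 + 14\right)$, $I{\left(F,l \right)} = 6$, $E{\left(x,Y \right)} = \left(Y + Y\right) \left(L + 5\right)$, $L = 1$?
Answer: $40804$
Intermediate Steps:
$E{\left(x,Y \right)} = 12 Y$ ($E{\left(x,Y \right)} = \left(Y + Y\right) \left(1 + 5\right) = 2 Y 6 = 12 Y$)
$D = 196$ ($D = 14 \cdot 14 = 196$)
$\left(D + I{\left(18,E{\left(-1,-1 \right)} \right)}\right)^{2} = \left(196 + 6\right)^{2} = 202^{2} = 40804$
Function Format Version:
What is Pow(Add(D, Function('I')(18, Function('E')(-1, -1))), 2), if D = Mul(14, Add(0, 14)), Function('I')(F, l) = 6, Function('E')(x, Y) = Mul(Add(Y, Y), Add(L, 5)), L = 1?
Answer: 40804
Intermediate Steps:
Function('E')(x, Y) = Mul(12, Y) (Function('E')(x, Y) = Mul(Add(Y, Y), Add(1, 5)) = Mul(Mul(2, Y), 6) = Mul(12, Y))
D = 196 (D = Mul(14, 14) = 196)
Pow(Add(D, Function('I')(18, Function('E')(-1, -1))), 2) = Pow(Add(196, 6), 2) = Pow(202, 2) = 40804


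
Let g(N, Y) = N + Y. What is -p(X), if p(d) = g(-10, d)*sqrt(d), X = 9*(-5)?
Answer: 165*I*sqrt(5) ≈ 368.95*I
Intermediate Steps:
X = -45
p(d) = sqrt(d)*(-10 + d) (p(d) = (-10 + d)*sqrt(d) = sqrt(d)*(-10 + d))
-p(X) = -sqrt(-45)*(-10 - 45) = -3*I*sqrt(5)*(-55) = -(-165)*I*sqrt(5) = 165*I*sqrt(5)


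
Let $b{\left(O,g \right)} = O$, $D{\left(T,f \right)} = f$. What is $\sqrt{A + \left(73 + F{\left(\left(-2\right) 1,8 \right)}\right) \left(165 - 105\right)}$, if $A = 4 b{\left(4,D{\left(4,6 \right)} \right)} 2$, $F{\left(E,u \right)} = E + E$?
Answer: $2 \sqrt{1043} \approx 64.591$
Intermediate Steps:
$F{\left(E,u \right)} = 2 E$
$A = 32$ ($A = 4 \cdot 4 \cdot 2 = 16 \cdot 2 = 32$)
$\sqrt{A + \left(73 + F{\left(\left(-2\right) 1,8 \right)}\right) \left(165 - 105\right)} = \sqrt{32 + \left(73 + 2 \left(\left(-2\right) 1\right)\right) \left(165 - 105\right)} = \sqrt{32 + \left(73 + 2 \left(-2\right)\right) 60} = \sqrt{32 + \left(73 - 4\right) 60} = \sqrt{32 + 69 \cdot 60} = \sqrt{32 + 4140} = \sqrt{4172} = 2 \sqrt{1043}$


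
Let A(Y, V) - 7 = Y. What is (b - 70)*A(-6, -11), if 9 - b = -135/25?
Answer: -278/5 ≈ -55.600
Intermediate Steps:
A(Y, V) = 7 + Y
b = 72/5 (b = 9 - (-135)/25 = 9 - 1*(-27/5) = 9 + 27/5 = 72/5 ≈ 14.400)
(b - 70)*A(-6, -11) = (72/5 - 70)*(7 - 6) = -278/5*1 = -278/5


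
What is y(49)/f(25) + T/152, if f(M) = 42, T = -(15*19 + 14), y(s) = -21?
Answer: -375/152 ≈ -2.4671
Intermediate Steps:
T = -299 (T = -(285 + 14) = -1*299 = -299)
y(49)/f(25) + T/152 = -21/42 - 299/152 = -21*1/42 - 299*1/152 = -½ - 299/152 = -375/152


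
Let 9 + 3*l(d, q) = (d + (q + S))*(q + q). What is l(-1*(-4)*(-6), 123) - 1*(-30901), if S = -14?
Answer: 37868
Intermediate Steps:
l(d, q) = -3 + 2*q*(-14 + d + q)/3 (l(d, q) = -3 + ((d + (q - 14))*(q + q))/3 = -3 + ((d + (-14 + q))*(2*q))/3 = -3 + ((-14 + d + q)*(2*q))/3 = -3 + (2*q*(-14 + d + q))/3 = -3 + 2*q*(-14 + d + q)/3)
l(-1*(-4)*(-6), 123) - 1*(-30901) = (-3 - 28/3*123 + (2/3)*123**2 + (2/3)*(-1*(-4)*(-6))*123) - 1*(-30901) = (-3 - 1148 + (2/3)*15129 + (2/3)*(4*(-6))*123) + 30901 = (-3 - 1148 + 10086 + (2/3)*(-24)*123) + 30901 = (-3 - 1148 + 10086 - 1968) + 30901 = 6967 + 30901 = 37868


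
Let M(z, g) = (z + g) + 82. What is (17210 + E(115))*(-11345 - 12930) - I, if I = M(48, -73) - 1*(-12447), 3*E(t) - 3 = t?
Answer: -1256220212/3 ≈ -4.1874e+8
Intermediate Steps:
E(t) = 1 + t/3
M(z, g) = 82 + g + z (M(z, g) = (g + z) + 82 = 82 + g + z)
I = 12504 (I = (82 - 73 + 48) - 1*(-12447) = 57 + 12447 = 12504)
(17210 + E(115))*(-11345 - 12930) - I = (17210 + (1 + (⅓)*115))*(-11345 - 12930) - 1*12504 = (17210 + (1 + 115/3))*(-24275) - 12504 = (17210 + 118/3)*(-24275) - 12504 = (51748/3)*(-24275) - 12504 = -1256182700/3 - 12504 = -1256220212/3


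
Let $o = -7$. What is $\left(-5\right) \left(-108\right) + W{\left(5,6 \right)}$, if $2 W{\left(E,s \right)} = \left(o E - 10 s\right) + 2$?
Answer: $\frac{987}{2} \approx 493.5$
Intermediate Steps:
$W{\left(E,s \right)} = 1 - 5 s - \frac{7 E}{2}$ ($W{\left(E,s \right)} = \frac{\left(- 7 E - 10 s\right) + 2}{2} = \frac{\left(- 10 s - 7 E\right) + 2}{2} = \frac{2 - 10 s - 7 E}{2} = 1 - 5 s - \frac{7 E}{2}$)
$\left(-5\right) \left(-108\right) + W{\left(5,6 \right)} = \left(-5\right) \left(-108\right) - \frac{93}{2} = 540 - \frac{93}{2} = \frac{987}{2}$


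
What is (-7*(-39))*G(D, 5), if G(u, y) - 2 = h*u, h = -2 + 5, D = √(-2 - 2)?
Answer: 546 + 1638*I ≈ 546.0 + 1638.0*I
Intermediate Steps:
D = 2*I (D = √(-4) = 2*I ≈ 2.0*I)
h = 3
G(u, y) = 2 + 3*u
(-7*(-39))*G(D, 5) = (-7*(-39))*(2 + 3*(2*I)) = 273*(2 + 6*I) = 546 + 1638*I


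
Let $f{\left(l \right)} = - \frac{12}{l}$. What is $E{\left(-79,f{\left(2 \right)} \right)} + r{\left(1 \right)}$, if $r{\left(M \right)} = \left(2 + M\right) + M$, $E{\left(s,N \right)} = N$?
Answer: $-2$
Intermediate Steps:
$r{\left(M \right)} = 2 + 2 M$
$E{\left(-79,f{\left(2 \right)} \right)} + r{\left(1 \right)} = - \frac{12}{2} + \left(2 + 2 \cdot 1\right) = \left(-12\right) \frac{1}{2} + \left(2 + 2\right) = -6 + 4 = -2$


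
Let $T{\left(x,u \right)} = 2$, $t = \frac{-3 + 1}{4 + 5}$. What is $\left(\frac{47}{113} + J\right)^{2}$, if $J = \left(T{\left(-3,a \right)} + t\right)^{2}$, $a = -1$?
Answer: $\frac{1071580225}{83777409} \approx 12.791$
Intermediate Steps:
$t = - \frac{2}{9} \approx -0.22222$
$J = \frac{256}{81}$ ($J = \left(2 - \frac{2}{9}\right)^{2} = \left(\frac{16}{9}\right)^{2} = \frac{256}{81} \approx 3.1605$)
$\left(\frac{47}{113} + J\right)^{2} = \left(\frac{47}{113} + \frac{256}{81}\right)^{2} = \left(\frac{32735}{9153}\right)^{2} = \frac{1071580225}{83777409}$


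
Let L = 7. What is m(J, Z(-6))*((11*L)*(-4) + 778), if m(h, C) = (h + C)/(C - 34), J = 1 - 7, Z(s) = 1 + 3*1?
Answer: 94/3 ≈ 31.333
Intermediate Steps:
Z(s) = 4 (Z(s) = 1 + 3 = 4)
J = -6
m(h, C) = (C + h)/(-34 + C)
m(J, Z(-6))*((11*L)*(-4) + 778) = ((4 - 6)/(-34 + 4))*((11*7)*(-4) + 778) = (-2/(-30))*(77*(-4) + 778) = (-1/30*(-2))*(-308 + 778) = (1/15)*470 = 94/3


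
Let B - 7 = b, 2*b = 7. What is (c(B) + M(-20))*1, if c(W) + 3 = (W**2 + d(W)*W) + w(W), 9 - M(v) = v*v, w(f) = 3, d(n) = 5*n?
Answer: 541/2 ≈ 270.50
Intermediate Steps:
b = 7/2 (b = (1/2)*7 = 7/2 ≈ 3.5000)
B = 21/2 (B = 7 + 7/2 = 21/2 ≈ 10.500)
M(v) = 9 - v**2 (M(v) = 9 - v*v = 9 - v**2)
c(W) = 6*W**2 (c(W) = -3 + ((W**2 + (5*W)*W) + 3) = -3 + ((W**2 + 5*W**2) + 3) = -3 + (6*W**2 + 3) = -3 + (3 + 6*W**2) = 6*W**2)
(c(B) + M(-20))*1 = (6*(21/2)**2 + (9 - 1*(-20)**2))*1 = (6*(441/4) + (9 - 1*400))*1 = (1323/2 + (9 - 400))*1 = (1323/2 - 391)*1 = (541/2)*1 = 541/2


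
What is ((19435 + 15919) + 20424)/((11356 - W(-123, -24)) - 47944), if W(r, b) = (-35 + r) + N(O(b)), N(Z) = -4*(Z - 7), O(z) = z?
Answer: -27889/18277 ≈ -1.5259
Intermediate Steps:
N(Z) = 28 - 4*Z (N(Z) = -4*(-7 + Z) = 28 - 4*Z)
W(r, b) = -7 + r - 4*b (W(r, b) = (-35 + r) + (28 - 4*b) = -7 + r - 4*b)
((19435 + 15919) + 20424)/((11356 - W(-123, -24)) - 47944) = ((19435 + 15919) + 20424)/((11356 - (-7 - 123 - 4*(-24))) - 47944) = (35354 + 20424)/((11356 - (-7 - 123 + 96)) - 47944) = 55778/((11356 - 1*(-34)) - 47944) = 55778/((11356 + 34) - 47944) = 55778/(11390 - 47944) = 55778/(-36554) = 55778*(-1/36554) = -27889/18277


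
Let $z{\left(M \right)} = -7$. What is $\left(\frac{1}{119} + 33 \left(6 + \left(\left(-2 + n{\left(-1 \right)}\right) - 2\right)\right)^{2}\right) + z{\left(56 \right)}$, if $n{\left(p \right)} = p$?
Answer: $\frac{3095}{119} \approx 26.008$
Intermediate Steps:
$\left(\frac{1}{119} + 33 \left(6 + \left(\left(-2 + n{\left(-1 \right)}\right) - 2\right)\right)^{2}\right) + z{\left(56 \right)} = \left(\frac{1}{119} + 33 \left(6 - 5\right)^{2}\right) - 7 = \left(\frac{1}{119} + 33 \cdot 1^{2}\right) - 7 = \left(\frac{1}{119} + 33 \cdot 1\right) - 7 = \left(\frac{1}{119} + 33\right) - 7 = \frac{3928}{119} - 7 = \frac{3095}{119}$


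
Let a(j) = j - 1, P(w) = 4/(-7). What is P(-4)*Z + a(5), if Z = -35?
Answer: 24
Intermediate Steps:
P(w) = -4/7 (P(w) = 4*(-⅐) = -4/7)
a(j) = -1 + j
P(-4)*Z + a(5) = -4/7*(-35) + (-1 + 5) = 20 + 4 = 24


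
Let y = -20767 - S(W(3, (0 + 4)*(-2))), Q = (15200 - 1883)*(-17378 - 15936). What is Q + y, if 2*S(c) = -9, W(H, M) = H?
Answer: -887326601/2 ≈ -4.4366e+8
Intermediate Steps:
S(c) = -9/2 (S(c) = (½)*(-9) = -9/2)
Q = -443642538 (Q = 13317*(-33314) = -443642538)
y = -41525/2 (y = -20767 - 1*(-9/2) = -20767 + 9/2 = -41525/2 ≈ -20763.)
Q + y = -443642538 - 41525/2 = -887326601/2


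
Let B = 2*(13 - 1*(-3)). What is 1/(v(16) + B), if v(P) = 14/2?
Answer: 1/39 ≈ 0.025641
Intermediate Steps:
v(P) = 7 (v(P) = 14*(½) = 7)
B = 32 (B = 2*(13 + 3) = 2*16 = 32)
1/(v(16) + B) = 1/(7 + 32) = 1/39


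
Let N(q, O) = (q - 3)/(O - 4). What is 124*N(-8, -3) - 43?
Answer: 1063/7 ≈ 151.86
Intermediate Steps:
N(q, O) = (-3 + q)/(-4 + O)
124*N(-8, -3) - 43 = 124*((-3 - 8)/(-4 - 3)) - 43 = 124*(-11/(-7)) - 43 = 124*(-1/7*(-11)) - 43 = 124*(11/7) - 43 = 1364/7 - 43 = 1063/7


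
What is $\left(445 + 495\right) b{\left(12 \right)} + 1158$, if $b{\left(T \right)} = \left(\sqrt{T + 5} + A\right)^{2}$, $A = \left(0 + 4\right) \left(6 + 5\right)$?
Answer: $1836978 + 82720 \sqrt{17} \approx 2.178 \cdot 10^{6}$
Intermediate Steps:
$A = 44$ ($A = 4 \cdot 11 = 44$)
$b{\left(T \right)} = \left(44 + \sqrt{5 + T}\right)^{2}$ ($b{\left(T \right)} = \left(\sqrt{T + 5} + 44\right)^{2} = \left(\sqrt{5 + T} + 44\right)^{2} = \left(44 + \sqrt{5 + T}\right)^{2}$)
$\left(445 + 495\right) b{\left(12 \right)} + 1158 = \left(445 + 495\right) \left(44 + \sqrt{5 + 12}\right)^{2} + 1158 = 940 \left(44 + \sqrt{17}\right)^{2} + 1158 = 1158 + 940 \left(44 + \sqrt{17}\right)^{2}$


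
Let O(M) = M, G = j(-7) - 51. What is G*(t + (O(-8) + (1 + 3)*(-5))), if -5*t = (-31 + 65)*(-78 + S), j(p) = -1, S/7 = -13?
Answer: -291512/5 ≈ -58302.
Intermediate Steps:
S = -91 (S = 7*(-13) = -91)
G = -52 (G = -1 - 51 = -52)
t = 5746/5 (t = -(-31 + 65)*(-78 - 91)/5 = -34*(-169)/5 = -⅕*(-5746) = 5746/5 ≈ 1149.2)
G*(t + (O(-8) + (1 + 3)*(-5))) = -52*(5746/5 + (-8 + (1 + 3)*(-5))) = -52*(5746/5 + (-8 + 4*(-5))) = -52*(5746/5 + (-8 - 20)) = -52*(5746/5 - 28) = -52*5606/5 = -291512/5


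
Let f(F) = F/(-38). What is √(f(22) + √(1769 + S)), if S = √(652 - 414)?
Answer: √(-209 + 361*√(1769 + √238))/19 ≈ 6.4547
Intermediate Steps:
S = √238 ≈ 15.427
f(F) = -F/38 (f(F) = F*(-1/38) = -F/38)
√(f(22) + √(1769 + S)) = √(-1/38*22 + √(1769 + √238)) = √(-11/19 + √(1769 + √238))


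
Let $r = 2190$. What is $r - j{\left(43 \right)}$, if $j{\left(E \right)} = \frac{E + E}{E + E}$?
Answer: $2189$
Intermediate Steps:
$j{\left(E \right)} = 1$ ($j{\left(E \right)} = \frac{2 E}{2 E} = 2 E \frac{1}{2 E} = 1$)
$r - j{\left(43 \right)} = 2190 - 1 = 2189$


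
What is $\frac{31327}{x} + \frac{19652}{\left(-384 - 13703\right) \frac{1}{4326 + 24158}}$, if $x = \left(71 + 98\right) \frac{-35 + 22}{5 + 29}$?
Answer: $- \frac{1244813664162}{30949139} \approx -40221.0$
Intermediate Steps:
$x = - \frac{2197}{34}$ ($x = 169 \left(- \frac{13}{34}\right) = - \frac{2197}{34} \approx -64.618$)
$\frac{31327}{x} + \frac{19652}{\left(-384 - 13703\right) \frac{1}{4326 + 24158}} = \frac{31327}{- \frac{2197}{34}} + \frac{19652}{\left(-384 - 13703\right) \frac{1}{4326 + 24158}} = 31327 \left(- \frac{34}{2197}\right) + \frac{19652}{\left(-14087\right) \frac{1}{28484}} = - \frac{1065118}{2197} + \frac{19652}{\left(-14087\right) \frac{1}{28484}} = - \frac{1065118}{2197} + \frac{19652}{- \frac{14087}{28484}} = - \frac{1065118}{2197} + 19652 \left(- \frac{28484}{14087}\right) = - \frac{1065118}{2197} - \frac{559767568}{14087} = - \frac{1244813664162}{30949139}$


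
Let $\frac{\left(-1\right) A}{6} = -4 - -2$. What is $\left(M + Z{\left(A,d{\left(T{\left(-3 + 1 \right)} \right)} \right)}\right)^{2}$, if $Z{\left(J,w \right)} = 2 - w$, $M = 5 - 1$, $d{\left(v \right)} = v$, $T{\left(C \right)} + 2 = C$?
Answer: $100$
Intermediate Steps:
$T{\left(C \right)} = -2 + C$
$A = 12$ ($A = - 6 \left(-4 - -2\right) = - 6 \left(-4 + 2\right) = \left(-6\right) \left(-2\right) = 12$)
$M = 4$
$\left(M + Z{\left(A,d{\left(T{\left(-3 + 1 \right)} \right)} \right)}\right)^{2} = \left(4 + \left(2 - \left(-2 + \left(-3 + 1\right)\right)\right)\right)^{2} = \left(4 + \left(2 - \left(-2 - 2\right)\right)\right)^{2} = \left(4 + \left(2 - -4\right)\right)^{2} = \left(4 + \left(2 + 4\right)\right)^{2} = \left(4 + 6\right)^{2} = 10^{2} = 100$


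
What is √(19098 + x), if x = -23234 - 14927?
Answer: I*√19063 ≈ 138.07*I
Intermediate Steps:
x = -38161
√(19098 + x) = √(19098 - 38161) = √(-19063) = I*√19063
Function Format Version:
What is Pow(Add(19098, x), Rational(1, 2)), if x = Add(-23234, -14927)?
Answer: Mul(I, Pow(19063, Rational(1, 2))) ≈ Mul(138.07, I)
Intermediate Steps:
x = -38161
Pow(Add(19098, x), Rational(1, 2)) = Pow(Add(19098, -38161), Rational(1, 2)) = Pow(-19063, Rational(1, 2)) = Mul(I, Pow(19063, Rational(1, 2)))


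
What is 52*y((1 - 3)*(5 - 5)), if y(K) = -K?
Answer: 0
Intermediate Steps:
52*y((1 - 3)*(5 - 5)) = 52*(-(1 - 3)*(5 - 5)) = 52*(-(-2)*0) = 52*(-1*0) = 52*0 = 0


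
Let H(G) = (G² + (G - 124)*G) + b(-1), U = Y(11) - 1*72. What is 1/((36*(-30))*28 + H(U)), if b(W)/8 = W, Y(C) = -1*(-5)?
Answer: -1/12962 ≈ -7.7149e-5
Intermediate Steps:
Y(C) = 5
b(W) = 8*W
U = -67 (U = 5 - 1*72 = 5 - 72 = -67)
H(G) = -8 + G² + G*(-124 + G) (H(G) = (G² + (G - 124)*G) + 8*(-1) = (G² + (-124 + G)*G) - 8 = (G² + G*(-124 + G)) - 8 = -8 + G² + G*(-124 + G))
1/((36*(-30))*28 + H(U)) = 1/((36*(-30))*28 + (-8 - 124*(-67) + 2*(-67)²)) = 1/(-1080*28 + (-8 + 8308 + 2*4489)) = 1/(-30240 + (-8 + 8308 + 8978)) = 1/(-30240 + 17278) = 1/(-12962) = -1/12962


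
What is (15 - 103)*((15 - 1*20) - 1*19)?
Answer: 2112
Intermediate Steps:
(15 - 103)*((15 - 1*20) - 1*19) = -88*((15 - 20) - 19) = -88*(-5 - 19) = -88*(-24) = 2112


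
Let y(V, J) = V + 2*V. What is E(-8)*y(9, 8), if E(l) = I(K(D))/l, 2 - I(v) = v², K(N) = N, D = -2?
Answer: 27/4 ≈ 6.7500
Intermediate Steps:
y(V, J) = 3*V
I(v) = 2 - v²
E(l) = -2/l (E(l) = (2 - 1*(-2)²)/l = (2 - 1*4)/l = (2 - 4)/l = -2/l)
E(-8)*y(9, 8) = (-2/(-8))*(3*9) = -2*(-⅛)*27 = (¼)*27 = 27/4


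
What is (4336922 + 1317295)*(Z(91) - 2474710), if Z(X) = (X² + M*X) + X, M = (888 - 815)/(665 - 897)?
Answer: -111562977184407/8 ≈ -1.3945e+13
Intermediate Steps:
M = -73/232 (M = 73/(-232) = 73*(-1/232) = -73/232 ≈ -0.31466)
Z(X) = X² + 159*X/232 (Z(X) = (X² - 73*X/232) + X = X² + 159*X/232)
(4336922 + 1317295)*(Z(91) - 2474710) = (4336922 + 1317295)*((1/232)*91*(159 + 232*91) - 2474710) = 5654217*((1/232)*91*(159 + 21112) - 2474710) = 5654217*((1/232)*91*21271 - 2474710) = 5654217*(1935661/232 - 2474710) = 5654217*(-572197059/232) = -111562977184407/8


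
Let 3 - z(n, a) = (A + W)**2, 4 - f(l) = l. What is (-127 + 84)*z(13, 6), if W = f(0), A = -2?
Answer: 43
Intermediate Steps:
f(l) = 4 - l
W = 4 (W = 4 - 1*0 = 4 + 0 = 4)
z(n, a) = -1 (z(n, a) = 3 - (-2 + 4)**2 = 3 - 1*2**2 = 3 - 1*4 = 3 - 4 = -1)
(-127 + 84)*z(13, 6) = (-127 + 84)*(-1) = -43*(-1) = 43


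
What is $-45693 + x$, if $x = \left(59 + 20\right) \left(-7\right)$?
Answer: $-46246$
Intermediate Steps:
$x = -553$ ($x = 79 \left(-7\right) = -553$)
$-45693 + x = -45693 - 553 = -46246$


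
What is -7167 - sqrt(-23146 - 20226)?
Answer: -7167 - 2*I*sqrt(10843) ≈ -7167.0 - 208.26*I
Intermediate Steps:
-7167 - sqrt(-23146 - 20226) = -7167 - sqrt(-43372) = -7167 - 2*I*sqrt(10843)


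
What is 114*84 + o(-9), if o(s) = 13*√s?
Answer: 9576 + 39*I ≈ 9576.0 + 39.0*I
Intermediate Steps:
114*84 + o(-9) = 114*84 + 13*√(-9) = 9576 + 13*(3*I) = 9576 + 39*I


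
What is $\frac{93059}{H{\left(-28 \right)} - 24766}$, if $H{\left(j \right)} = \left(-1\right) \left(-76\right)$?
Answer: $- \frac{93059}{24690} \approx -3.7691$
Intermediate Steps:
$H{\left(j \right)} = 76$
$\frac{93059}{H{\left(-28 \right)} - 24766} = \frac{93059}{76 - 24766} = \frac{93059}{-24690} = 93059 \left(- \frac{1}{24690}\right) = - \frac{93059}{24690}$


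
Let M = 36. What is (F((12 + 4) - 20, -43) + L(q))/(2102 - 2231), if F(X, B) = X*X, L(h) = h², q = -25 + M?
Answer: -137/129 ≈ -1.0620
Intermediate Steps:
q = 11 (q = -25 + 36 = 11)
F(X, B) = X²
(F((12 + 4) - 20, -43) + L(q))/(2102 - 2231) = (((12 + 4) - 20)² + 11²)/(2102 - 2231) = ((16 - 20)² + 121)/(-129) = ((-4)² + 121)*(-1/129) = (16 + 121)*(-1/129) = 137*(-1/129) = -137/129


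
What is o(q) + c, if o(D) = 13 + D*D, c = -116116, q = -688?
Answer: 357241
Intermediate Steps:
o(D) = 13 + D²
o(q) + c = (13 + (-688)²) - 116116 = (13 + 473344) - 116116 = 473357 - 116116 = 357241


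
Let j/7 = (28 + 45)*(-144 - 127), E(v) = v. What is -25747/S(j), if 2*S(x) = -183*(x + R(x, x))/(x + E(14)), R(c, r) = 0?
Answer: 1018602814/3620289 ≈ 281.36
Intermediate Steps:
j = -138481 (j = 7*((28 + 45)*(-144 - 127)) = 7*(73*(-271)) = 7*(-19783) = -138481)
S(x) = -183*x/(2*(14 + x)) (S(x) = (-183*(x + 0)/(x + 14))/2 = (-183*x/(14 + x))/2 = -183*x/(2*(14 + x)))
-25747/S(j) = -25747/((-183*(-138481)/(28 + 2*(-138481)))) = -25747/((-183*(-138481)/(28 - 276962))) = -25747/((-183*(-138481)/(-276934))) = -25747/((-183*(-138481)*(-1/276934))) = -25747/(-3620289/39562) = -25747*(-39562/3620289) = 1018602814/3620289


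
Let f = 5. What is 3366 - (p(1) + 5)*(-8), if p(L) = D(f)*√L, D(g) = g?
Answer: 3446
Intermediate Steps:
p(L) = 5*√L
3366 - (p(1) + 5)*(-8) = 3366 - (5*√1 + 5)*(-8) = 3366 - (5*1 + 5)*(-8) = 3366 - (5 + 5)*(-8) = 3366 - 10*(-8) = 3366 - 1*(-80) = 3366 + 80 = 3446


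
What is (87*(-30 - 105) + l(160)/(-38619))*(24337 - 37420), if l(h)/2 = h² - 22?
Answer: 94204102251/613 ≈ 1.5368e+8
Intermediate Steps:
l(h) = -44 + 2*h² (l(h) = 2*(h² - 22) = 2*(-22 + h²) = -44 + 2*h²)
(87*(-30 - 105) + l(160)/(-38619))*(24337 - 37420) = (87*(-30 - 105) + (-44 + 2*160²)/(-38619))*(24337 - 37420) = (87*(-135) + (-44 + 2*25600)*(-1/38619))*(-13083) = (-11745 + (-44 + 51200)*(-1/38619))*(-13083) = (-11745 + 51156*(-1/38619))*(-13083) = (-11745 - 812/613)*(-13083) = -7200497/613*(-13083) = 94204102251/613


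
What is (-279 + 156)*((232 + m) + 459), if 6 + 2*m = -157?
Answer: -149937/2 ≈ -74969.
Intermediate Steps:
m = -163/2 (m = -3 + (½)*(-157) = -3 - 157/2 = -163/2 ≈ -81.500)
(-279 + 156)*((232 + m) + 459) = (-279 + 156)*((232 - 163/2) + 459) = -123*(301/2 + 459) = -123*1219/2 = -149937/2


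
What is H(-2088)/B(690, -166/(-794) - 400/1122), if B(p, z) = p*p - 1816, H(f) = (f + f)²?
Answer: 4359744/118571 ≈ 36.769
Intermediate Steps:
H(f) = 4*f² (H(f) = (2*f)² = 4*f²)
B(p, z) = -1816 + p² (B(p, z) = p² - 1816 = -1816 + p²)
H(-2088)/B(690, -166/(-794) - 400/1122) = (4*(-2088)²)/(-1816 + 690²) = (4*4359744)/(-1816 + 476100) = 17438976/474284 = 17438976*(1/474284) = 4359744/118571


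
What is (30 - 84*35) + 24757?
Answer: 21847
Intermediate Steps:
(30 - 84*35) + 24757 = (30 - 2940) + 24757 = -2910 + 24757 = 21847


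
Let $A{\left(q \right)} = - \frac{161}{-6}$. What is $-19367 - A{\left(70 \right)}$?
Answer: $- \frac{116363}{6} \approx -19394.0$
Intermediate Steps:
$A{\left(q \right)} = \frac{161}{6}$ ($A{\left(q \right)} = \left(-161\right) \left(- \frac{1}{6}\right) = \frac{161}{6}$)
$-19367 - A{\left(70 \right)} = -19367 - \frac{161}{6} = - \frac{116363}{6}$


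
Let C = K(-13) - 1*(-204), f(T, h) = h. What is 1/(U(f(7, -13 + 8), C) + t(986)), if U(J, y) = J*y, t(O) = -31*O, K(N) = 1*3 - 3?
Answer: -1/31586 ≈ -3.1660e-5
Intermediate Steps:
K(N) = 0 (K(N) = 3 - 3 = 0)
C = 204 (C = 0 - 1*(-204) = 0 + 204 = 204)
1/(U(f(7, -13 + 8), C) + t(986)) = 1/((-13 + 8)*204 - 31*986) = 1/(-5*204 - 30566) = 1/(-1020 - 30566) = 1/(-31586) = -1/31586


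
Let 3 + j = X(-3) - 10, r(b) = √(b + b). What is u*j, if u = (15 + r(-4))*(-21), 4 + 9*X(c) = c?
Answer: 4340 + 1736*I*√2/3 ≈ 4340.0 + 818.36*I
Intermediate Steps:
r(b) = √2*√b (r(b) = √(2*b) = √2*√b)
X(c) = -4/9 + c/9
j = -124/9 (j = -3 + ((-4/9 + (⅑)*(-3)) - 10) = -3 + ((-4/9 - ⅓) - 10) = -3 + (-7/9 - 10) = -3 - 97/9 = -124/9 ≈ -13.778)
u = -315 - 42*I*√2 (u = (15 + √2*√(-4))*(-21) = (15 + √2*(2*I))*(-21) = (15 + 2*I*√2)*(-21) = -315 - 42*I*√2 ≈ -315.0 - 59.397*I)
u*j = (-315 - 42*I*√2)*(-124/9) = 4340 + 1736*I*√2/3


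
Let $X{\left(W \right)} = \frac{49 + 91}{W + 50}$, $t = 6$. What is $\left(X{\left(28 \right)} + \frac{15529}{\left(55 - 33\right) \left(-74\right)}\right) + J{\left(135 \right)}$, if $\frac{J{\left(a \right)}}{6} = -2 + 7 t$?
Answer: $\frac{14746409}{63492} \approx 232.26$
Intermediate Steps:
$X{\left(W \right)} = \frac{140}{50 + W}$
$J{\left(a \right)} = 240$ ($J{\left(a \right)} = 6 \left(-2 + 7 \cdot 6\right) = 6 \left(-2 + 42\right) = 6 \cdot 40 = 240$)
$\left(X{\left(28 \right)} + \frac{15529}{\left(55 - 33\right) \left(-74\right)}\right) + J{\left(135 \right)} = \left(\frac{140}{50 + 28} + \frac{15529}{\left(55 - 33\right) \left(-74\right)}\right) + 240 = \left(\frac{140}{78} + \frac{15529}{22 \left(-74\right)}\right) + 240 = \left(140 \cdot \frac{1}{78} + \frac{15529}{-1628}\right) + 240 = \left(\frac{70}{39} + 15529 \left(- \frac{1}{1628}\right)\right) + 240 = \left(\frac{70}{39} - \frac{15529}{1628}\right) + 240 = - \frac{491671}{63492} + 240 = \frac{14746409}{63492}$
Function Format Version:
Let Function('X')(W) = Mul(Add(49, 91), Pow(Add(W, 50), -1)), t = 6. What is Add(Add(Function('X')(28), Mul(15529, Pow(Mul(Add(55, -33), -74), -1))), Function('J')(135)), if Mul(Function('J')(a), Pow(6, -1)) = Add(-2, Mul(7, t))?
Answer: Rational(14746409, 63492) ≈ 232.26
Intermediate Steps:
Function('X')(W) = Mul(140, Pow(Add(50, W), -1))
Function('J')(a) = 240 (Function('J')(a) = Mul(6, Add(-2, Mul(7, 6))) = Mul(6, Add(-2, 42)) = Mul(6, 40) = 240)
Add(Add(Function('X')(28), Mul(15529, Pow(Mul(Add(55, -33), -74), -1))), Function('J')(135)) = Add(Add(Mul(140, Pow(Add(50, 28), -1)), Mul(15529, Pow(Mul(Add(55, -33), -74), -1))), 240) = Add(Add(Mul(140, Pow(78, -1)), Mul(15529, Pow(Mul(22, -74), -1))), 240) = Add(Add(Mul(140, Rational(1, 78)), Mul(15529, Pow(-1628, -1))), 240) = Add(Add(Rational(70, 39), Mul(15529, Rational(-1, 1628))), 240) = Add(Add(Rational(70, 39), Rational(-15529, 1628)), 240) = Add(Rational(-491671, 63492), 240) = Rational(14746409, 63492)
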